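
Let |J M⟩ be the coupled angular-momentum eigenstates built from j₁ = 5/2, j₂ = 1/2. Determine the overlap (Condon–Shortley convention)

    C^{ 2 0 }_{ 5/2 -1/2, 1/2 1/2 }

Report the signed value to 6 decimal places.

-0.707107  (= −√(1/2))

√[5·1!4!0!/6! · 2!3!1!0!2!2!] = √(8)
  +(−1)^1/∏(1,0,2,0,2,0)! = -1/4  (running -1/4)
⟨..|..⟩ = √(8)·(-1/4) = -0.707107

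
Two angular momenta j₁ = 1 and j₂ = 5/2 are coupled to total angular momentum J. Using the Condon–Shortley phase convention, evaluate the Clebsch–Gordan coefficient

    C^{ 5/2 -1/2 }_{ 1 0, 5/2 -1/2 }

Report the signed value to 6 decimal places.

+√(1/35) ≈ +0.169031

j₁+j₂−J=1  J+j₁−j₂=1  J−j₁+j₂=4  j₁+j₂+J+1=7
(j₁±m₁, j₂±m₂, J±M) = (1,1,2,3,2,3)
P² = 144/35
sum k=0..1:
  [0] +1/4 = 1/4
  [1] −1/6 = -1/6
S = 1/12
C² = P²·S² = 1/35 ; C = +0.169031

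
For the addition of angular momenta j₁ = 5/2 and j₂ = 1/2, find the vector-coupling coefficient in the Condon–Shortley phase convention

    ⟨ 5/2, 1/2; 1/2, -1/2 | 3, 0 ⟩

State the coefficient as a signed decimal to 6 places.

+√(1/2) ≈ +0.707107

j₁+j₂−J=0  J+j₁−j₂=5  J−j₁+j₂=1  j₁+j₂+J+1=7
(j₁±m₁, j₂±m₂, J±M) = (3,2,0,1,3,3)
P² = 72
sum k=0..0:
  [0] +1/12 = 1/12
S = 1/12
C² = P²·S² = 1/2 ; C = +0.707107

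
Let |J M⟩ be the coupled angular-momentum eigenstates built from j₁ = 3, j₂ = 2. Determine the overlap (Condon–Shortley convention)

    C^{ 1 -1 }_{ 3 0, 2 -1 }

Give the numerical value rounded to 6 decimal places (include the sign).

√[3·4!2!0!/7! · 3!3!1!3!0!2!] = √(432/35)
  +(−1)^1/∏(1,3,2,0,0,0)! = -1/12  (running -1/12)
⟨..|..⟩ = √(432/35)·(-1/12) = -0.292770

−√(3/35) ≈ -0.292770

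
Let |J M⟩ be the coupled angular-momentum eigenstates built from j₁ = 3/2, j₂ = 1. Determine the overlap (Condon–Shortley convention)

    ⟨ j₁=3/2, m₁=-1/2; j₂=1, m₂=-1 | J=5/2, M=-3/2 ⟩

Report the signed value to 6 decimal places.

√[6·0!3!2!/6! · 1!2!0!2!1!4!] = √(48/5)
  +(−1)^0/∏(0,0,2,0,1,2)! = 1/4  (running 1/4)
⟨..|..⟩ = √(48/5)·(1/4) = +0.774597

+√(3/5) = +0.774597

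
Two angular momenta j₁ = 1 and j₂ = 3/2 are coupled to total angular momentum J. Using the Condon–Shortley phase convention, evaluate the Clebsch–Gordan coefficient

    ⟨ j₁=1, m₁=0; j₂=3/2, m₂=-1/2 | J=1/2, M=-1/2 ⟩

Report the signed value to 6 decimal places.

triangle: 2!*0!*1!/4! = 2/24
(j±m)!: 1!*1!*1!*2!*0!*1! = 2
prefactor² = (2J+1)*Δ*N² = 1/3
  k=1: −1/(1!*1!*0!*0!*0!*1!) = -1
Σ = -1  ⇒  CG² = 1/3*(-1)² = 1/3
CG = −√(1/3) = -0.577350

-0.577350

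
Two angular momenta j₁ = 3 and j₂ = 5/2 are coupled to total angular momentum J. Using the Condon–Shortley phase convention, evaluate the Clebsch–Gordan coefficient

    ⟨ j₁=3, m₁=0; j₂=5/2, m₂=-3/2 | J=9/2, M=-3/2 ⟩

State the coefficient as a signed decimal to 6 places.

triangle: 1!×5!×4!/11! = 2880/39916800
(j±m)!: 3!×3!×1!×4!×3!×6! = 3732480
prefactor² = (2J+1)×Δ×N² = 207360/77
  k=0: +1/(0!×1!×3!×1!×2!×3!) = 1/72
  k=1: −1/(1!×0!×2!×0!×3!×4!) = -1/288
Σ = 1/96  ⇒  CG² = 207360/77×1/96² = 45/154
CG = +√(45/154) = +0.540562

+0.540562  (= +√(45/154))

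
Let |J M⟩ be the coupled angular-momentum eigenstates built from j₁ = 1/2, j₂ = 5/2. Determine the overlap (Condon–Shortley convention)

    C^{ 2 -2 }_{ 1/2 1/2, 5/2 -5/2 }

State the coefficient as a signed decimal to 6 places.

+√(5/6) ≈ +0.912871

triangle: 1!*0!*4!/6! = 24/720
(j±m)!: 1!*0!*0!*5!*0!*4! = 2880
prefactor² = (2J+1)*Δ*N² = 480
  k=0: +1/(0!*1!*0!*0!*0!*4!) = 1/24
Σ = 1/24  ⇒  CG² = 480*1/24² = 5/6
CG = +√(5/6) = +0.912871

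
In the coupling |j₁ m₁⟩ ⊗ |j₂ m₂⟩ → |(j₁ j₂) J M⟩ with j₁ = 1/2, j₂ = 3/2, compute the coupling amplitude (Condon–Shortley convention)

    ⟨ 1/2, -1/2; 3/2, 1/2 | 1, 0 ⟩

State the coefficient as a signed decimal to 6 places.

-0.707107  (= −√(1/2))

j₁+j₂−J=1  J+j₁−j₂=0  J−j₁+j₂=2  j₁+j₂+J+1=4
(j₁±m₁, j₂±m₂, J±M) = (0,1,2,1,1,1)
P² = 1/2
sum k=1..1:
  [1] −1/1 = -1
S = -1
C² = P²·S² = 1/2 ; C = -0.707107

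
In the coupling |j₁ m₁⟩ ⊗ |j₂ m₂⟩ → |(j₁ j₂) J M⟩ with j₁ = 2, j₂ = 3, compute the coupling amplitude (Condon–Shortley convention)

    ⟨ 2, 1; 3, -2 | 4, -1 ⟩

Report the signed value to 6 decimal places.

+0.591608  (= +√(7/20))

triangle: 1!·3!·5!/10! = 720/3628800
(j±m)!: 3!·1!·1!·5!·3!·5! = 518400
prefactor² = (2J+1)·Δ·N² = 6480/7
  k=0: +1/(0!·1!·1!·1!·2!·4!) = 1/48
  k=1: −1/(1!·0!·0!·0!·3!·5!) = -1/720
Σ = 7/360  ⇒  CG² = 6480/7·7/360² = 7/20
CG = +√(7/20) = +0.591608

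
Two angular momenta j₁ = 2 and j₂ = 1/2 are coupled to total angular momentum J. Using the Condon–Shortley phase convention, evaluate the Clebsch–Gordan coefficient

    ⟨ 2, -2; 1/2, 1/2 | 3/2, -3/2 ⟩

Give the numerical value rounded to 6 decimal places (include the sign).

-0.894427

j₁+j₂−J=1  J+j₁−j₂=3  J−j₁+j₂=0  j₁+j₂+J+1=5
(j₁±m₁, j₂±m₂, J±M) = (0,4,1,0,0,3)
P² = 144/5
sum k=1..1:
  [1] −1/6 = -1/6
S = -1/6
C² = P²·S² = 4/5 ; C = -0.894427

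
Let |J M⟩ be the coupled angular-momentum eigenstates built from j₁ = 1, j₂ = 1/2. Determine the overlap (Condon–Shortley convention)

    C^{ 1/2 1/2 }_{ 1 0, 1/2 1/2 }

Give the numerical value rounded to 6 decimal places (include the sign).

√[2·1!1!0!/3! · 1!1!1!0!1!0!] = √(1/3)
  +(−1)^1/∏(1,0,0,0,1,0)! = -1  (running -1)
⟨..|..⟩ = √(1/3)·(-1) = -0.577350

-0.577350  (= −√(1/3))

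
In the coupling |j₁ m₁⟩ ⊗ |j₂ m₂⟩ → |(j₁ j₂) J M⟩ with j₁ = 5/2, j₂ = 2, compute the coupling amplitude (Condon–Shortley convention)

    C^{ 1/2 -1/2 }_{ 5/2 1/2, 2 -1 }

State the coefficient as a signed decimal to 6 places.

triangle: 4!×1!×0!/6! = 24/720
(j±m)!: 3!×2!×1!×3!×0!×1! = 72
prefactor² = (2J+1)×Δ×N² = 24/5
  k=1: −1/(1!×3!×1!×0!×0!×0!) = -1/6
Σ = -1/6  ⇒  CG² = 24/5×(-1/6)² = 2/15
CG = −√(2/15) = -0.365148

−√(2/15) ≈ -0.365148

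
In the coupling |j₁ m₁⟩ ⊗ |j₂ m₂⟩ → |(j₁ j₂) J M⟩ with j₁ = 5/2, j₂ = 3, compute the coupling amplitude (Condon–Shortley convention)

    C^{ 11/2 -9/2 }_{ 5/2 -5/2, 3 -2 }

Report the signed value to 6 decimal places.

j₁+j₂−J=0  J+j₁−j₂=5  J−j₁+j₂=6  j₁+j₂+J+1=12
(j₁±m₁, j₂±m₂, J±M) = (0,5,1,5,1,10)
P² = 1244160000/11
sum k=0..0:
  [0] +1/14400 = 1/14400
S = 1/14400
C² = P²·S² = 6/11 ; C = +0.738549

+√(6/11) = +0.738549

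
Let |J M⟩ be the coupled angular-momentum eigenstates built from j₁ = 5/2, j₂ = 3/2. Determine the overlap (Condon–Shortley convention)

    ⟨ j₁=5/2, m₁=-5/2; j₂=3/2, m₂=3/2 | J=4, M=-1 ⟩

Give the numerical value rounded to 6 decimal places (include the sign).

+0.133631  (= +√(1/56))

triangle: 0!×5!×3!/9! = 720/362880
(j±m)!: 0!×5!×3!×0!×3!×5! = 518400
prefactor² = (2J+1)×Δ×N² = 64800/7
  k=0: +1/(0!×0!×5!×3!×0!×0!) = 1/720
Σ = 1/720  ⇒  CG² = 64800/7×1/720² = 1/56
CG = +√(1/56) = +0.133631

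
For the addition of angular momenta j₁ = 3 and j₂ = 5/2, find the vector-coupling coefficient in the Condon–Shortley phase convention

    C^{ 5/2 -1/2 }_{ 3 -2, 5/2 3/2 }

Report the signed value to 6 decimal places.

triangle: 3!×3!×2!/9! = 72/362880
(j±m)!: 1!×5!×4!×1!×2!×3! = 34560
prefactor² = (2J+1)×Δ×N² = 288/7
  k=2: +1/(2!×1!×3!×2!×0!×0!) = 1/24
  k=3: −1/(3!×0!×2!×1!×1!×1!) = -1/12
Σ = -1/24  ⇒  CG² = 288/7×(-1/24)² = 1/14
CG = −√(1/14) = -0.267261

-0.267261  (= −√(1/14))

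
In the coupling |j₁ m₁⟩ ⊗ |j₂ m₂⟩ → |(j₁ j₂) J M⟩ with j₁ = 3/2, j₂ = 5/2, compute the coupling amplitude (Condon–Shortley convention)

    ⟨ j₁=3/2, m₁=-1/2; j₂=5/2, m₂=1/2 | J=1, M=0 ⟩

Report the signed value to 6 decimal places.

+0.547723  (= +√(3/10))

√[3·3!0!2!/6! · 1!2!3!2!1!1!] = √(6/5)
  +(−1)^2/∏(2,1,0,1,0,1)! = 1/2  (running 1/2)
⟨..|..⟩ = √(6/5)·(1/2) = +0.547723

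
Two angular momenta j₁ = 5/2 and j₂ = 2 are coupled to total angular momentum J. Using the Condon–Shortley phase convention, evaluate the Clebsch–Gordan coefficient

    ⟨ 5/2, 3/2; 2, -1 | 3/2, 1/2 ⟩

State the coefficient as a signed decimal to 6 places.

j₁+j₂−J=3  J+j₁−j₂=2  J−j₁+j₂=1  j₁+j₂+J+1=7
(j₁±m₁, j₂±m₂, J±M) = (4,1,1,3,2,1)
P² = 96/35
sum k=0..1:
  [0] +1/6 = 1/6
  [1] −1/4 = -1/4
S = -1/12
C² = P²·S² = 2/105 ; C = -0.138013

−√(2/105) = -0.138013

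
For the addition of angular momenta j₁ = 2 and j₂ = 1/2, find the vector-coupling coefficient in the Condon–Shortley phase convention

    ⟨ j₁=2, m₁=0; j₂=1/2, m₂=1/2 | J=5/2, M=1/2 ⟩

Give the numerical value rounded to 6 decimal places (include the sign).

triangle: 0!·4!·1!/6! = 24/720
(j±m)!: 2!·2!·1!·0!·3!·2! = 48
prefactor² = (2J+1)·Δ·N² = 48/5
  k=0: +1/(0!·0!·2!·1!·2!·0!) = 1/4
Σ = 1/4  ⇒  CG² = 48/5·1/4² = 3/5
CG = +√(3/5) = +0.774597

+0.774597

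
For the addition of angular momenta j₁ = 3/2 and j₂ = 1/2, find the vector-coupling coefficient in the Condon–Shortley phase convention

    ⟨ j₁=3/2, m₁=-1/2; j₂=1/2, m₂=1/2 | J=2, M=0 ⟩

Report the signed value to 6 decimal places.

j₁+j₂−J=0  J+j₁−j₂=3  J−j₁+j₂=1  j₁+j₂+J+1=5
(j₁±m₁, j₂±m₂, J±M) = (1,2,1,0,2,2)
P² = 2
sum k=0..0:
  [0] +1/2 = 1/2
S = 1/2
C² = P²·S² = 1/2 ; C = +0.707107

+0.707107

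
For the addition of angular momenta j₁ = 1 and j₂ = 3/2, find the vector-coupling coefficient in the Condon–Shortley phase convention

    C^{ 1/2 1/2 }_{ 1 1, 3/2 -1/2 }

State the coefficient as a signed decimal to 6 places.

j₁+j₂−J=2  J+j₁−j₂=0  J−j₁+j₂=1  j₁+j₂+J+1=4
(j₁±m₁, j₂±m₂, J±M) = (2,0,1,2,1,0)
P² = 2/3
sum k=0..0:
  [0] +1/2 = 1/2
S = 1/2
C² = P²·S² = 1/6 ; C = +0.408248

+√(1/6) = +0.408248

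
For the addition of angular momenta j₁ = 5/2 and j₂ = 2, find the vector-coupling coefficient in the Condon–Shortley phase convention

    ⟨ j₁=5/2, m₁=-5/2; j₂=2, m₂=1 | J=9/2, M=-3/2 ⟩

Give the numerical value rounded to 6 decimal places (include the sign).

j₁+j₂−J=0  J+j₁−j₂=5  J−j₁+j₂=4  j₁+j₂+J+1=10
(j₁±m₁, j₂±m₂, J±M) = (0,5,3,1,3,6)
P² = 172800/7
sum k=0..0:
  [0] +1/720 = 1/720
S = 1/720
C² = P²·S² = 1/21 ; C = +0.218218

+√(1/21) ≈ +0.218218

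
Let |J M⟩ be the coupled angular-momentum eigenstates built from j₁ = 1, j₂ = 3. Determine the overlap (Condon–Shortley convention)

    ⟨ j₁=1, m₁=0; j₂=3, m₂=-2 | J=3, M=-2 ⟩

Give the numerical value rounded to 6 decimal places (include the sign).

+0.577350  (= +√(1/3))

triangle: 1!×1!×5!/8! = 120/40320
(j±m)!: 1!×1!×1!×5!×1!×5! = 14400
prefactor² = (2J+1)×Δ×N² = 300
  k=0: +1/(0!×1!×1!×1!×0!×4!) = 1/24
  k=1: −1/(1!×0!×0!×0!×1!×5!) = -1/120
Σ = 1/30  ⇒  CG² = 300×1/30² = 1/3
CG = +√(1/3) = +0.577350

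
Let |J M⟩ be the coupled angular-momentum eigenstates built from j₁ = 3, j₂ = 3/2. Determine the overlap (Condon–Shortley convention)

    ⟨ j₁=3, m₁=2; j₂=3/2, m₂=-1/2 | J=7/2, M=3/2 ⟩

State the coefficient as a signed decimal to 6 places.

+√(3/7) = +0.654654

triangle: 1!*5!*2!/9! = 240/362880
(j±m)!: 5!*1!*1!*2!*5!*2! = 57600
prefactor² = (2J+1)*Δ*N² = 6400/21
  k=0: +1/(0!*1!*1!*1!*4!*1!) = 1/24
  k=1: −1/(1!*0!*0!*0!*5!*2!) = -1/240
Σ = 3/80  ⇒  CG² = 6400/21*3/80² = 3/7
CG = +√(3/7) = +0.654654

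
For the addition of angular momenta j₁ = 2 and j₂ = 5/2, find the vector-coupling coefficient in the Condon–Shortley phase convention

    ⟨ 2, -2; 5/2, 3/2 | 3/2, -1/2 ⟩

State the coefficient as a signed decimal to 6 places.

−√(32/105) = -0.552052

j₁+j₂−J=3  J+j₁−j₂=1  J−j₁+j₂=2  j₁+j₂+J+1=7
(j₁±m₁, j₂±m₂, J±M) = (0,4,4,1,1,2)
P² = 384/35
sum k=3..3:
  [3] −1/6 = -1/6
S = -1/6
C² = P²·S² = 32/105 ; C = -0.552052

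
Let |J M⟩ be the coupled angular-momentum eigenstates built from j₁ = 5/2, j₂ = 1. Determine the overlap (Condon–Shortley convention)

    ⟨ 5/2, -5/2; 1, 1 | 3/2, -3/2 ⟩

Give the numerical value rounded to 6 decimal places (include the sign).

triangle: 2!*3!*0!/6! = 12/720
(j±m)!: 0!*5!*2!*0!*0!*3! = 1440
prefactor² = (2J+1)*Δ*N² = 96
  k=2: +1/(2!*0!*3!*0!*0!*0!) = 1/12
Σ = 1/12  ⇒  CG² = 96*1/12² = 2/3
CG = +√(2/3) = +0.816497

+√(2/3) = +0.816497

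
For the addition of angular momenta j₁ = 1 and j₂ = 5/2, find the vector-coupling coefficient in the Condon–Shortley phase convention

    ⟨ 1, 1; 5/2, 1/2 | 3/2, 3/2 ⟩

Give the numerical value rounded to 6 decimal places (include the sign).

triangle: 2!·0!·3!/6! = 12/720
(j±m)!: 2!·0!·3!·2!·3!·0! = 144
prefactor² = (2J+1)·Δ·N² = 48/5
  k=0: +1/(0!·2!·0!·3!·0!·0!) = 1/12
Σ = 1/12  ⇒  CG² = 48/5·1/12² = 1/15
CG = +√(1/15) = +0.258199

+0.258199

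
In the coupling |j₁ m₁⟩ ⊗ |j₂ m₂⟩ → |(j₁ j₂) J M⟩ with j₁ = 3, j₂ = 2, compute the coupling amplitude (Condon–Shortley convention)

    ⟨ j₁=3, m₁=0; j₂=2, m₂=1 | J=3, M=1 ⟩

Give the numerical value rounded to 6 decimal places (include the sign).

triangle: 2!×4!×2!/9! = 96/362880
(j±m)!: 3!×3!×3!×1!×4!×2! = 10368
prefactor² = (2J+1)×Δ×N² = 96/5
  k=1: −1/(1!×1!×2!×2!×2!×0!) = -1/8
  k=2: +1/(2!×0!×1!×1!×3!×1!) = 1/12
Σ = -1/24  ⇒  CG² = 96/5×(-1/24)² = 1/30
CG = −√(1/30) = -0.182574

−√(1/30) = -0.182574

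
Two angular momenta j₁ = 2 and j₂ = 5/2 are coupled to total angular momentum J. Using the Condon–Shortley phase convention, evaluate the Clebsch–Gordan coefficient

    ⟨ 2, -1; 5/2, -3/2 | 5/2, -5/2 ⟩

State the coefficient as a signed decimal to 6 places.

−√(3/7) ≈ -0.654654

triangle: 2!·2!·3!/8! = 24/40320
(j±m)!: 1!·3!·1!·4!·0!·5! = 17280
prefactor² = (2J+1)·Δ·N² = 432/7
  k=1: −1/(1!·1!·2!·0!·0!·3!) = -1/12
Σ = -1/12  ⇒  CG² = 432/7·(-1/12)² = 3/7
CG = −√(3/7) = -0.654654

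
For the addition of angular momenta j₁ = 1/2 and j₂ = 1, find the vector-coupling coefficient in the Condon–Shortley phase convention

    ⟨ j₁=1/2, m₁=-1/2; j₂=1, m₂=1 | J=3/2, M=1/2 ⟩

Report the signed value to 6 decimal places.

√[4·0!1!2!/4! · 0!1!2!0!2!1!] = √(4/3)
  +(−1)^0/∏(0,0,1,2,0,0)! = 1/2  (running 1/2)
⟨..|..⟩ = √(4/3)·(1/2) = +0.577350

+√(1/3) = +0.577350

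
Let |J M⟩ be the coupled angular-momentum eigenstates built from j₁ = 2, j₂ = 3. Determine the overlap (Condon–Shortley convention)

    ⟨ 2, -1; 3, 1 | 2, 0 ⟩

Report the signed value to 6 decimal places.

+√(1/7) = +0.377964

√[5·3!1!3!/8! · 1!3!4!2!2!2!] = √(36/7)
  +(−1)^2/∏(2,1,1,2,0,1)! = 1/4  (running 1/4)
  +(−1)^3/∏(3,0,0,1,1,2)! = -1/12  (running 1/6)
⟨..|..⟩ = √(36/7)·(1/6) = +0.377964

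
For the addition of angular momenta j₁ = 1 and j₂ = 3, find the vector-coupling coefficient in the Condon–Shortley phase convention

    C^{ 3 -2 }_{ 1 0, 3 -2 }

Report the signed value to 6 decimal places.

+√(1/3) = +0.577350

j₁+j₂−J=1  J+j₁−j₂=1  J−j₁+j₂=5  j₁+j₂+J+1=8
(j₁±m₁, j₂±m₂, J±M) = (1,1,1,5,1,5)
P² = 300
sum k=0..1:
  [0] +1/24 = 1/24
  [1] −1/120 = -1/120
S = 1/30
C² = P²·S² = 1/3 ; C = +0.577350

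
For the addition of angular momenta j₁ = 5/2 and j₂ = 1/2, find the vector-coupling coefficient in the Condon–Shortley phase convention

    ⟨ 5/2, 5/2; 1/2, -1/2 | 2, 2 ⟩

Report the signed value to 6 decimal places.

j₁+j₂−J=1  J+j₁−j₂=4  J−j₁+j₂=0  j₁+j₂+J+1=6
(j₁±m₁, j₂±m₂, J±M) = (5,0,0,1,4,0)
P² = 480
sum k=0..0:
  [0] +1/24 = 1/24
S = 1/24
C² = P²·S² = 5/6 ; C = +0.912871

+0.912871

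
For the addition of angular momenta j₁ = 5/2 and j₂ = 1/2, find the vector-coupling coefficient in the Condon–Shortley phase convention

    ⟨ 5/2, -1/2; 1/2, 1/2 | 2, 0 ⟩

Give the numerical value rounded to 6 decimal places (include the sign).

−√(1/2) ≈ -0.707107

j₁+j₂−J=1  J+j₁−j₂=4  J−j₁+j₂=0  j₁+j₂+J+1=6
(j₁±m₁, j₂±m₂, J±M) = (2,3,1,0,2,2)
P² = 8
sum k=1..1:
  [1] −1/4 = -1/4
S = -1/4
C² = P²·S² = 1/2 ; C = -0.707107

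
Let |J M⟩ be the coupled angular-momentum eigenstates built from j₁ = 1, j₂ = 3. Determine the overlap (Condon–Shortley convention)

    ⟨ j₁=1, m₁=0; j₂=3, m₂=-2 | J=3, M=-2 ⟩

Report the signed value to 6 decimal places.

+√(1/3) = +0.577350

j₁+j₂−J=1  J+j₁−j₂=1  J−j₁+j₂=5  j₁+j₂+J+1=8
(j₁±m₁, j₂±m₂, J±M) = (1,1,1,5,1,5)
P² = 300
sum k=0..1:
  [0] +1/24 = 1/24
  [1] −1/120 = -1/120
S = 1/30
C² = P²·S² = 1/3 ; C = +0.577350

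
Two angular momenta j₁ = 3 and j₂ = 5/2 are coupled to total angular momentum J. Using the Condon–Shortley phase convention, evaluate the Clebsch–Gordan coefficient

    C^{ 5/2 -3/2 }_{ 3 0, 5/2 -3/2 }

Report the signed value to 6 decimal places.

triangle: 3!×3!×2!/9! = 72/362880
(j±m)!: 3!×3!×1!×4!×1!×4! = 20736
prefactor² = (2J+1)×Δ×N² = 864/35
  k=0: +1/(0!×3!×3!×1!×0!×1!) = 1/36
  k=1: −1/(1!×2!×2!×0!×1!×2!) = -1/8
Σ = -7/72  ⇒  CG² = 864/35×(-7/72)² = 7/30
CG = −√(7/30) = -0.483046

-0.483046  (= −√(7/30))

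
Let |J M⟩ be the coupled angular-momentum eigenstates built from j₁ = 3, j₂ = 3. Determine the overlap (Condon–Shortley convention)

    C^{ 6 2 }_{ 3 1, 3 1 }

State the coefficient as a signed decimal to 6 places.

triangle: 0!·6!·6!/13! = 518400/6227020800
(j±m)!: 4!·2!·4!·2!·8!·4! = 2229534720
prefactor² = (2J+1)·Δ·N² = 26542080/11
  k=0: +1/(0!·0!·2!·4!·4!·2!) = 1/2304
Σ = 1/2304  ⇒  CG² = 26542080/11·1/2304² = 5/11
CG = +√(5/11) = +0.674200

+0.674200  (= +√(5/11))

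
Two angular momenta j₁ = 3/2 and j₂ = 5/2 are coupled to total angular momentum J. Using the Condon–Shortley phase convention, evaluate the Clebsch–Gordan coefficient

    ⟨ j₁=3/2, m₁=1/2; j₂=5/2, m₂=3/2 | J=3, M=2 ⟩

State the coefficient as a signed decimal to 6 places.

triangle: 1!*2!*4!/8! = 48/40320
(j±m)!: 2!*1!*4!*1!*5!*1! = 5760
prefactor² = (2J+1)*Δ*N² = 48
  k=0: +1/(0!*1!*1!*4!*1!*0!) = 1/24
  k=1: −1/(1!*0!*0!*3!*2!*1!) = -1/12
Σ = -1/24  ⇒  CG² = 48*(-1/24)² = 1/12
CG = −√(1/12) = -0.288675

-0.288675  (= −√(1/12))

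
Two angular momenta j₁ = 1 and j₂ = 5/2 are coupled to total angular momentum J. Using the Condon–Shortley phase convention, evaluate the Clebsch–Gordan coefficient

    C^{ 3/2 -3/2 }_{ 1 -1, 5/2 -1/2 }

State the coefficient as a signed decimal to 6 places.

triangle: 2!·0!·3!/6! = 12/720
(j±m)!: 0!·2!·2!·3!·0!·3! = 144
prefactor² = (2J+1)·Δ·N² = 48/5
  k=2: +1/(2!·0!·0!·0!·0!·3!) = 1/12
Σ = 1/12  ⇒  CG² = 48/5·1/12² = 1/15
CG = +√(1/15) = +0.258199

+√(1/15) ≈ +0.258199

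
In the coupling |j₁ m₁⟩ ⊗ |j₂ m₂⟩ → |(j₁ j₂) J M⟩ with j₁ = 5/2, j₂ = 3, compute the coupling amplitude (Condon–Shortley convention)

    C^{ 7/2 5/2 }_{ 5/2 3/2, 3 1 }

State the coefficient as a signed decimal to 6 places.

-0.398410  (= −√(10/63))

√[8·2!3!4!/10! · 4!1!4!2!6!1!] = √(18432/35)
  +(−1)^0/∏(0,2,1,4,2,0)! = 1/96  (running 1/96)
  +(−1)^1/∏(1,1,0,3,3,1)! = -1/36  (running -5/288)
⟨..|..⟩ = √(18432/35)·(-5/288) = -0.398410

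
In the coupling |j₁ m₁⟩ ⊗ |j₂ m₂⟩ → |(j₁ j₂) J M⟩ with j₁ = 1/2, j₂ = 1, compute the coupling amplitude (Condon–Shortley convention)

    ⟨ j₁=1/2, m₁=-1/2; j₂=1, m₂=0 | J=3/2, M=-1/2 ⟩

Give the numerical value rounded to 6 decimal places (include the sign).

+0.816497

triangle: 0!*1!*2!/4! = 2/24
(j±m)!: 0!*1!*1!*1!*1!*2! = 2
prefactor² = (2J+1)*Δ*N² = 2/3
  k=0: +1/(0!*0!*1!*1!*0!*1!) = 1
Σ = 1  ⇒  CG² = 2/3*1² = 2/3
CG = +√(2/3) = +0.816497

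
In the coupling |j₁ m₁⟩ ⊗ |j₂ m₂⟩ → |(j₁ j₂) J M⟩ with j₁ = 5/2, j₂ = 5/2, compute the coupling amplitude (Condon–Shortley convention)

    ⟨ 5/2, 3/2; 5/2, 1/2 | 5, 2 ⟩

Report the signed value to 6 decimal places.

+0.645497

triangle: 0!*5!*5!/11! = 14400/39916800
(j±m)!: 4!*1!*3!*2!*7!*3! = 8709120
prefactor² = (2J+1)*Δ*N² = 34560
  k=0: +1/(0!*0!*1!*3!*4!*2!) = 1/288
Σ = 1/288  ⇒  CG² = 34560*1/288² = 5/12
CG = +√(5/12) = +0.645497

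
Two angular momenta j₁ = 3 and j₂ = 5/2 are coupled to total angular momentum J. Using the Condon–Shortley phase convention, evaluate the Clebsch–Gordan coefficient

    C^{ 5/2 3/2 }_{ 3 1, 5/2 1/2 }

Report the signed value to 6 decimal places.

j₁+j₂−J=3  J+j₁−j₂=3  J−j₁+j₂=2  j₁+j₂+J+1=9
(j₁±m₁, j₂±m₂, J±M) = (4,2,3,2,4,1)
P² = 576/35
sum k=1..2:
  [1] −1/8 = -1/8
  [2] +1/12 = 1/12
S = -1/24
C² = P²·S² = 1/35 ; C = -0.169031

-0.169031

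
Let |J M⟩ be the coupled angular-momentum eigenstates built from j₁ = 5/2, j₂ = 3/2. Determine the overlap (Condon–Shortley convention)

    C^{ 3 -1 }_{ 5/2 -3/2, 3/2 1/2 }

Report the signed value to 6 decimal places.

√[7·1!4!2!/8! · 1!4!2!1!2!4!] = √(96/5)
  +(−1)^0/∏(0,1,4,2,0,0)! = 1/48  (running 1/48)
  +(−1)^1/∏(1,0,3,1,1,1)! = -1/6  (running -7/48)
⟨..|..⟩ = √(96/5)·(-7/48) = -0.639010

-0.639010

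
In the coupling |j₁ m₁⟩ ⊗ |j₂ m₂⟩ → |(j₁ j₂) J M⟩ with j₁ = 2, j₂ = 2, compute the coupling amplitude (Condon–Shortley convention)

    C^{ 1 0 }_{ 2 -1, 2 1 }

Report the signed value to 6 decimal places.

triangle: 3!·1!·1!/6! = 6/720
(j±m)!: 1!·3!·3!·1!·1!·1! = 36
prefactor² = (2J+1)·Δ·N² = 9/10
  k=2: +1/(2!·1!·1!·1!·0!·0!) = 1/2
  k=3: −1/(3!·0!·0!·0!·1!·1!) = -1/6
Σ = 1/3  ⇒  CG² = 9/10·1/3² = 1/10
CG = +√(1/10) = +0.316228

+0.316228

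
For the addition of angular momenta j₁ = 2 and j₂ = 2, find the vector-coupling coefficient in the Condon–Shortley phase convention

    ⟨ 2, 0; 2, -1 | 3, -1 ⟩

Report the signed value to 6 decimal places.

+√(1/5) ≈ +0.447214

√[7·1!3!3!/8! · 2!2!1!3!2!4!] = √(36/5)
  +(−1)^0/∏(0,1,2,1,1,2)! = 1/4  (running 1/4)
  +(−1)^1/∏(1,0,1,0,2,3)! = -1/12  (running 1/6)
⟨..|..⟩ = √(36/5)·(1/6) = +0.447214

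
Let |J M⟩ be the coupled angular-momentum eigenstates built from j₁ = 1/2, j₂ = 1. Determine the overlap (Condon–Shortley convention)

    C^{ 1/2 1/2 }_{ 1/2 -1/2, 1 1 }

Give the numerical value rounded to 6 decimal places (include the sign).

√[2·1!0!1!/3! · 0!1!2!0!1!0!] = √(2/3)
  +(−1)^1/∏(1,0,0,1,0,0)! = -1  (running -1)
⟨..|..⟩ = √(2/3)·(-1) = -0.816497

-0.816497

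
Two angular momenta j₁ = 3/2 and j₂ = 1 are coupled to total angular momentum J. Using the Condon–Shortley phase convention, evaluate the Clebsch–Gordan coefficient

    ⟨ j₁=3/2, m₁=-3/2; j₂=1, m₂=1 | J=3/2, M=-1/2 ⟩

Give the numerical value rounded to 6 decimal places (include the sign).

−√(2/5) = -0.632456

triangle: 1!×2!×1!/5! = 2/120
(j±m)!: 0!×3!×2!×0!×1!×2! = 24
prefactor² = (2J+1)×Δ×N² = 8/5
  k=1: −1/(1!×0!×2!×1!×0!×0!) = -1/2
Σ = -1/2  ⇒  CG² = 8/5×(-1/2)² = 2/5
CG = −√(2/5) = -0.632456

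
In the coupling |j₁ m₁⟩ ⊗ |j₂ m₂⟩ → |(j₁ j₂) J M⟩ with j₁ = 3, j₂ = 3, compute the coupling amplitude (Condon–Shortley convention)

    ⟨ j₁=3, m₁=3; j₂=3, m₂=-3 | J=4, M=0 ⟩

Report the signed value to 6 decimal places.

√[9·2!4!4!/11! · 6!0!0!6!4!4!] = √(5971968/77)
  +(−1)^0/∏(0,2,0,0,4,4)! = 1/1152  (running 1/1152)
⟨..|..⟩ = √(5971968/77)·(1/1152) = +0.241747

+0.241747  (= +√(9/154))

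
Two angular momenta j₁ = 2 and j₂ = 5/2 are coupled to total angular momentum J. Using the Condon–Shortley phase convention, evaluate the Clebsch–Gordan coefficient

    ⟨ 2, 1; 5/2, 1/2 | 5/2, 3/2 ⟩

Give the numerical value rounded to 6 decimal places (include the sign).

√[6·2!2!3!/8! · 3!1!3!2!4!1!] = √(216/35)
  +(−1)^0/∏(0,2,1,3,1,0)! = 1/12  (running 1/12)
  +(−1)^1/∏(1,1,0,2,2,1)! = -1/4  (running -1/6)
⟨..|..⟩ = √(216/35)·(-1/6) = -0.414039

−√(6/35) = -0.414039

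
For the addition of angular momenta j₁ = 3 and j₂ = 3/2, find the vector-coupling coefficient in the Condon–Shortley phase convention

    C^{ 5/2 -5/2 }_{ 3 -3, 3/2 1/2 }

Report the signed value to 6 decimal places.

+√(15/28) ≈ +0.731925

triangle: 2!×4!×1!/8! = 48/40320
(j±m)!: 0!×6!×2!×1!×0!×5! = 172800
prefactor² = (2J+1)×Δ×N² = 8640/7
  k=2: +1/(2!×0!×4!×0!×0!×1!) = 1/48
Σ = 1/48  ⇒  CG² = 8640/7×1/48² = 15/28
CG = +√(15/28) = +0.731925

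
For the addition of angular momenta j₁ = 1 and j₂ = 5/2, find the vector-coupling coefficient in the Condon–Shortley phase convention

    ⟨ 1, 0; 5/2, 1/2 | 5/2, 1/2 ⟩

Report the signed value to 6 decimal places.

√[6·1!1!4!/7! · 1!1!3!2!3!2!] = √(144/35)
  +(−1)^0/∏(0,1,1,3,0,1)! = 1/6  (running 1/6)
  +(−1)^1/∏(1,0,0,2,1,2)! = -1/4  (running -1/12)
⟨..|..⟩ = √(144/35)·(-1/12) = -0.169031

-0.169031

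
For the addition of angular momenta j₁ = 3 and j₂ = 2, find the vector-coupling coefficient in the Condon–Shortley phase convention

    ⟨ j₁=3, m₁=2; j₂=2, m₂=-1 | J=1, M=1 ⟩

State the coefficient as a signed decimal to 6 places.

j₁+j₂−J=4  J+j₁−j₂=2  J−j₁+j₂=0  j₁+j₂+J+1=7
(j₁±m₁, j₂±m₂, J±M) = (5,1,1,3,2,0)
P² = 288/7
sum k=1..1:
  [1] −1/12 = -1/12
S = -1/12
C² = P²·S² = 2/7 ; C = -0.534522

-0.534522  (= −√(2/7))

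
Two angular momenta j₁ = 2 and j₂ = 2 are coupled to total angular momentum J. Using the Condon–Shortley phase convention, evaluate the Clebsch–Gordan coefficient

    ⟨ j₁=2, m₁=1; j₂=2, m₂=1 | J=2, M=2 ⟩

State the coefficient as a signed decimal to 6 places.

triangle: 2!×2!×2!/7! = 8/5040
(j±m)!: 3!×1!×3!×1!×4!×0! = 864
prefactor² = (2J+1)×Δ×N² = 48/7
  k=1: −1/(1!×1!×0!×2!×2!×0!) = -1/4
Σ = -1/4  ⇒  CG² = 48/7×(-1/4)² = 3/7
CG = −√(3/7) = -0.654654

−√(3/7) = -0.654654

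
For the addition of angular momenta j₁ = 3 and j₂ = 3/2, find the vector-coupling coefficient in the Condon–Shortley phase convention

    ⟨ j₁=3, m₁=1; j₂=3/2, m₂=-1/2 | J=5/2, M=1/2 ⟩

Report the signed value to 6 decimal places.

triangle: 2!*4!*1!/8! = 48/40320
(j±m)!: 4!*2!*1!*2!*3!*2! = 1152
prefactor² = (2J+1)*Δ*N² = 288/35
  k=0: +1/(0!*2!*2!*1!*2!*0!) = 1/8
  k=1: −1/(1!*1!*1!*0!*3!*1!) = -1/6
Σ = -1/24  ⇒  CG² = 288/35*(-1/24)² = 1/70
CG = −√(1/70) = -0.119523

−√(1/70) = -0.119523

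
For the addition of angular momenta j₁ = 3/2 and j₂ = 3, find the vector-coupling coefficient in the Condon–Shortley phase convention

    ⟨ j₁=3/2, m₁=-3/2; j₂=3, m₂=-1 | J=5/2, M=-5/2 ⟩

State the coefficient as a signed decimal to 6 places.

triangle: 2!×1!×4!/8! = 48/40320
(j±m)!: 0!×3!×2!×4!×0!×5! = 34560
prefactor² = (2J+1)×Δ×N² = 1728/7
  k=2: +1/(2!×0!×1!×0!×0!×4!) = 1/48
Σ = 1/48  ⇒  CG² = 1728/7×1/48² = 3/28
CG = +√(3/28) = +0.327327

+0.327327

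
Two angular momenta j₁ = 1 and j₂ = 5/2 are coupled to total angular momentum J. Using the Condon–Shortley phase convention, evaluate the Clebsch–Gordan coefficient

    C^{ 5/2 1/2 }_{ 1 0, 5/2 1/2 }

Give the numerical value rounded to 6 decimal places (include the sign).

√[6·1!1!4!/7! · 1!1!3!2!3!2!] = √(144/35)
  +(−1)^0/∏(0,1,1,3,0,1)! = 1/6  (running 1/6)
  +(−1)^1/∏(1,0,0,2,1,2)! = -1/4  (running -1/12)
⟨..|..⟩ = √(144/35)·(-1/12) = -0.169031

-0.169031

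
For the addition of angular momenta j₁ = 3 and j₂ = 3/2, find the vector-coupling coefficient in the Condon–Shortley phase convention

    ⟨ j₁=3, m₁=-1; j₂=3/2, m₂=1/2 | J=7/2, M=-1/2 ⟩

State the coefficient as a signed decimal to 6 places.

-0.534522

j₁+j₂−J=1  J+j₁−j₂=5  J−j₁+j₂=2  j₁+j₂+J+1=9
(j₁±m₁, j₂±m₂, J±M) = (2,4,2,1,3,4)
P² = 512/7
sum k=0..1:
  [0] +1/48 = 1/48
  [1] −1/12 = -1/12
S = -1/16
C² = P²·S² = 2/7 ; C = -0.534522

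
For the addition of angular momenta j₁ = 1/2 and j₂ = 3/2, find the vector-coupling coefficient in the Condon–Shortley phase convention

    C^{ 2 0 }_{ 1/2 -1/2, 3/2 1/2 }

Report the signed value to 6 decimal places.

√[5·0!1!3!/5! · 0!1!2!1!2!2!] = √(2)
  +(−1)^0/∏(0,0,1,2,0,1)! = 1/2  (running 1/2)
⟨..|..⟩ = √(2)·(1/2) = +0.707107

+0.707107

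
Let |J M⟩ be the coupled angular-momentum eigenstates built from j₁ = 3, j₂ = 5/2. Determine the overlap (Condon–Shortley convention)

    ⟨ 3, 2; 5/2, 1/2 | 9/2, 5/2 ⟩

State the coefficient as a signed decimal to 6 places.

+√(49/198) = +0.497468

triangle: 1!×5!×4!/11! = 2880/39916800
(j±m)!: 5!×1!×3!×2!×7!×2! = 14515200
prefactor² = (2J+1)×Δ×N² = 115200/11
  k=0: +1/(0!×1!×1!×3!×4!×1!) = 1/144
  k=1: −1/(1!×0!×0!×2!×5!×2!) = -1/480
Σ = 7/1440  ⇒  CG² = 115200/11×7/1440² = 49/198
CG = +√(49/198) = +0.497468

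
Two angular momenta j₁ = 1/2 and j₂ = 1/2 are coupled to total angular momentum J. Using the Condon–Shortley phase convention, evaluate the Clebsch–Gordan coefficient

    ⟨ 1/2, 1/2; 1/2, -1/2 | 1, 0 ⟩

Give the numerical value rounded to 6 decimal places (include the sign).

+0.707107

triangle: 0!·1!·1!/3! = 1/6
(j±m)!: 1!·0!·0!·1!·1!·1! = 1
prefactor² = (2J+1)·Δ·N² = 1/2
  k=0: +1/(0!·0!·0!·0!·1!·1!) = 1
Σ = 1  ⇒  CG² = 1/2·1² = 1/2
CG = +√(1/2) = +0.707107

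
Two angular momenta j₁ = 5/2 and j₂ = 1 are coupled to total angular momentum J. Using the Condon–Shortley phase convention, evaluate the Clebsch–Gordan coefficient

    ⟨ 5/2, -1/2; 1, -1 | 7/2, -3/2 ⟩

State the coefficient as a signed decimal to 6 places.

+√(10/21) ≈ +0.690066

triangle: 0!×5!×2!/8! = 240/40320
(j±m)!: 2!×3!×0!×2!×2!×5! = 5760
prefactor² = (2J+1)×Δ×N² = 1920/7
  k=0: +1/(0!×0!×3!×0!×2!×2!) = 1/24
Σ = 1/24  ⇒  CG² = 1920/7×1/24² = 10/21
CG = +√(10/21) = +0.690066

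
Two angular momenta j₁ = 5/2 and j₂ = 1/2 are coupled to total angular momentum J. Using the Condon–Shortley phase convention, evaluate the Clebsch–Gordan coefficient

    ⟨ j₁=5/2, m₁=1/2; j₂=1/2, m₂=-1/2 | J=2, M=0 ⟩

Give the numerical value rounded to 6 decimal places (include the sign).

+√(1/2) ≈ +0.707107

j₁+j₂−J=1  J+j₁−j₂=4  J−j₁+j₂=0  j₁+j₂+J+1=6
(j₁±m₁, j₂±m₂, J±M) = (3,2,0,1,2,2)
P² = 8
sum k=0..0:
  [0] +1/4 = 1/4
S = 1/4
C² = P²·S² = 1/2 ; C = +0.707107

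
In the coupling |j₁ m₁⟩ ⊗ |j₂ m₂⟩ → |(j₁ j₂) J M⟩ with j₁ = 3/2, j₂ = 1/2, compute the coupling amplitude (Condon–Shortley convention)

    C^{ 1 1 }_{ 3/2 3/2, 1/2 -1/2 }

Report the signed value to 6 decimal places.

+√(3/4) = +0.866025

√[3·1!2!0!/4! · 3!0!0!1!2!0!] = √(3)
  +(−1)^0/∏(0,1,0,0,2,0)! = 1/2  (running 1/2)
⟨..|..⟩ = √(3)·(1/2) = +0.866025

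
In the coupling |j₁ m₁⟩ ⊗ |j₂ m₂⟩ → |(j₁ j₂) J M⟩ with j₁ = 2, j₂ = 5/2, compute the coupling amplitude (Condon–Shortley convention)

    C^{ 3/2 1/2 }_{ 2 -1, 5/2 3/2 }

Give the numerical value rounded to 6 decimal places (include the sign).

j₁+j₂−J=3  J+j₁−j₂=1  J−j₁+j₂=2  j₁+j₂+J+1=7
(j₁±m₁, j₂±m₂, J±M) = (1,3,4,1,2,1)
P² = 96/35
sum k=2..3:
  [2] +1/4 = 1/4
  [3] −1/6 = -1/6
S = 1/12
C² = P²·S² = 2/105 ; C = +0.138013

+0.138013  (= +√(2/105))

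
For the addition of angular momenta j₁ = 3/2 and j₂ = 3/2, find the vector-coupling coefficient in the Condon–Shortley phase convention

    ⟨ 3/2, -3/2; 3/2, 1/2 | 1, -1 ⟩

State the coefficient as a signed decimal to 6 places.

triangle: 2!·1!·1!/5! = 2/120
(j±m)!: 0!·3!·2!·1!·0!·2! = 24
prefactor² = (2J+1)·Δ·N² = 6/5
  k=2: +1/(2!·0!·1!·0!·0!·1!) = 1/2
Σ = 1/2  ⇒  CG² = 6/5·1/2² = 3/10
CG = +√(3/10) = +0.547723

+√(3/10) ≈ +0.547723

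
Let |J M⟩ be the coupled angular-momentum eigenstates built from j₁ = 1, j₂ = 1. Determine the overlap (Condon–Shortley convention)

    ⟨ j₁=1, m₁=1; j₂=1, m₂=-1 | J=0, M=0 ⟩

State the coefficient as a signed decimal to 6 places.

+√(1/3) ≈ +0.577350

j₁+j₂−J=2  J+j₁−j₂=0  J−j₁+j₂=0  j₁+j₂+J+1=3
(j₁±m₁, j₂±m₂, J±M) = (2,0,0,2,0,0)
P² = 4/3
sum k=0..0:
  [0] +1/2 = 1/2
S = 1/2
C² = P²·S² = 1/3 ; C = +0.577350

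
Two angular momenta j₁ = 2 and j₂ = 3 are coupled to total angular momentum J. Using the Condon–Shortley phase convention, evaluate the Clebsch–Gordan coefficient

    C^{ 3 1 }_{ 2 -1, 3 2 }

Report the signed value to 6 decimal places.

+√(1/4) ≈ +0.500000

j₁+j₂−J=2  J+j₁−j₂=2  J−j₁+j₂=4  j₁+j₂+J+1=9
(j₁±m₁, j₂±m₂, J±M) = (1,3,5,1,4,2)
P² = 64
sum k=1..2:
  [1] −1/48 = -1/48
  [2] +1/12 = 1/12
S = 1/16
C² = P²·S² = 1/4 ; C = +0.500000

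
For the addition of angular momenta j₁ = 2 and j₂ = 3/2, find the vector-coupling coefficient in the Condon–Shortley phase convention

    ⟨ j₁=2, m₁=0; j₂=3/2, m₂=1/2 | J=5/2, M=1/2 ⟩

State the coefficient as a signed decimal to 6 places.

triangle: 1!*3!*2!/7! = 12/5040
(j±m)!: 2!*2!*2!*1!*3!*2! = 96
prefactor² = (2J+1)*Δ*N² = 48/35
  k=0: +1/(0!*1!*2!*2!*1!*0!) = 1/4
  k=1: −1/(1!*0!*1!*1!*2!*1!) = -1/2
Σ = -1/4  ⇒  CG² = 48/35*(-1/4)² = 3/35
CG = −√(3/35) = -0.292770

−√(3/35) = -0.292770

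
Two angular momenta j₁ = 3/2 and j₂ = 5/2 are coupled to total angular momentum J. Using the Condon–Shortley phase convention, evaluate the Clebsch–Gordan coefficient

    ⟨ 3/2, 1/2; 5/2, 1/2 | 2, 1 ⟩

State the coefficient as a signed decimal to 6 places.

-0.545545  (= −√(25/84))

triangle: 2!×1!×3!/7! = 12/5040
(j±m)!: 2!×1!×3!×2!×3!×1! = 144
prefactor² = (2J+1)×Δ×N² = 12/7
  k=0: +1/(0!×2!×1!×3!×0!×0!) = 1/12
  k=1: −1/(1!×1!×0!×2!×1!×1!) = -1/2
Σ = -5/12  ⇒  CG² = 12/7×(-5/12)² = 25/84
CG = −√(25/84) = -0.545545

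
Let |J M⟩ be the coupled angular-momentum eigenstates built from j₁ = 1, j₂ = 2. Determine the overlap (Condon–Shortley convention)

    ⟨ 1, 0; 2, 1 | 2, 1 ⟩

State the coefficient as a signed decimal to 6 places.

-0.408248  (= −√(1/6))

triangle: 1!×1!×3!/6! = 6/720
(j±m)!: 1!×1!×3!×1!×3!×1! = 36
prefactor² = (2J+1)×Δ×N² = 3/2
  k=0: +1/(0!×1!×1!×3!×0!×0!) = 1/6
  k=1: −1/(1!×0!×0!×2!×1!×1!) = -1/2
Σ = -1/3  ⇒  CG² = 3/2×(-1/3)² = 1/6
CG = −√(1/6) = -0.408248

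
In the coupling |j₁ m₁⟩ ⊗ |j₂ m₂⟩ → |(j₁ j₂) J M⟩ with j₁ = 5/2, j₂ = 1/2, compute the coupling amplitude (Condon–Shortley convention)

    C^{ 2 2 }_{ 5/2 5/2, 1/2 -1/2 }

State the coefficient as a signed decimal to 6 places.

√[5·1!4!0!/6! · 5!0!0!1!4!0!] = √(480)
  +(−1)^0/∏(0,1,0,0,4,0)! = 1/24  (running 1/24)
⟨..|..⟩ = √(480)·(1/24) = +0.912871

+0.912871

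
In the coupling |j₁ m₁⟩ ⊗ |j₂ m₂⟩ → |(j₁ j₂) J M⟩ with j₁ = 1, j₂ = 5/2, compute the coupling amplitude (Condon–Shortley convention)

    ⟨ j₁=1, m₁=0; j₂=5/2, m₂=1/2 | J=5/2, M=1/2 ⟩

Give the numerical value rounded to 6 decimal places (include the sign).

j₁+j₂−J=1  J+j₁−j₂=1  J−j₁+j₂=4  j₁+j₂+J+1=7
(j₁±m₁, j₂±m₂, J±M) = (1,1,3,2,3,2)
P² = 144/35
sum k=0..1:
  [0] +1/6 = 1/6
  [1] −1/4 = -1/4
S = -1/12
C² = P²·S² = 1/35 ; C = -0.169031

−√(1/35) ≈ -0.169031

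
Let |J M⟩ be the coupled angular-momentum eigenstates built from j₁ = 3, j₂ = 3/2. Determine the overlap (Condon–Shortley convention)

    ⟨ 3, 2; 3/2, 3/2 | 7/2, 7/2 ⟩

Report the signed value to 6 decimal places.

triangle: 1!*5!*2!/9! = 240/362880
(j±m)!: 5!*1!*3!*0!*7!*0! = 3628800
prefactor² = (2J+1)*Δ*N² = 19200
  k=1: −1/(1!*0!*0!*2!*5!*0!) = -1/240
Σ = -1/240  ⇒  CG² = 19200*(-1/240)² = 1/3
CG = −√(1/3) = -0.577350

-0.577350  (= −√(1/3))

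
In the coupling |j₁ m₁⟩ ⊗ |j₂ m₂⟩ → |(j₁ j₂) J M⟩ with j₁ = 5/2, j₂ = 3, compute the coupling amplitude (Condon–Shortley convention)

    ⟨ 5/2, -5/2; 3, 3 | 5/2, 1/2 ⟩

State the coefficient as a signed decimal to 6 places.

triangle: 3!×2!×3!/9! = 72/362880
(j±m)!: 0!×5!×6!×0!×3!×2! = 1036800
prefactor² = (2J+1)×Δ×N² = 8640/7
  k=3: −1/(3!×0!×2!×3!×0!×0!) = -1/72
Σ = -1/72  ⇒  CG² = 8640/7×(-1/72)² = 5/21
CG = −√(5/21) = -0.487950

−√(5/21) = -0.487950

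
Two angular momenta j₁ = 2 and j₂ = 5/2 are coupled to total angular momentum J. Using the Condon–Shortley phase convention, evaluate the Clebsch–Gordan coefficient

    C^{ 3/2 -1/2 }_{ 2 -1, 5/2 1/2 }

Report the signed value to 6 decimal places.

√[4·3!1!2!/7! · 1!3!3!2!1!2!] = √(48/35)
  +(−1)^2/∏(2,1,1,1,0,1)! = 1/2  (running 1/2)
  +(−1)^3/∏(3,0,0,0,1,2)! = -1/12  (running 5/12)
⟨..|..⟩ = √(48/35)·(5/12) = +0.487950

+0.487950  (= +√(5/21))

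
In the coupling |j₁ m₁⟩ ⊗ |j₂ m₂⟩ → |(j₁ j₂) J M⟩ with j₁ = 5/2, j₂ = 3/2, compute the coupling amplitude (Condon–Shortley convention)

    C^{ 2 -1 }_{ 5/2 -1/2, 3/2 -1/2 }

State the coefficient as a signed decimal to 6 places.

−√(25/84) ≈ -0.545545

triangle: 2!×3!×1!/7! = 12/5040
(j±m)!: 2!×3!×1!×2!×1!×3! = 144
prefactor² = (2J+1)×Δ×N² = 12/7
  k=0: +1/(0!×2!×3!×1!×0!×0!) = 1/12
  k=1: −1/(1!×1!×2!×0!×1!×1!) = -1/2
Σ = -5/12  ⇒  CG² = 12/7×(-5/12)² = 25/84
CG = −√(25/84) = -0.545545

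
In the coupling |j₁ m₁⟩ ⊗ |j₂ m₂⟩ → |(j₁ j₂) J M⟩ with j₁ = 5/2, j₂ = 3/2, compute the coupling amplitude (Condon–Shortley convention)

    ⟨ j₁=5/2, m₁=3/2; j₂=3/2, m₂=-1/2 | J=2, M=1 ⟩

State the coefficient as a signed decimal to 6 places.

+√(1/42) ≈ +0.154303

triangle: 2!*3!*1!/7! = 12/5040
(j±m)!: 4!*1!*1!*2!*3!*1! = 288
prefactor² = (2J+1)*Δ*N² = 24/7
  k=0: +1/(0!*2!*1!*1!*2!*0!) = 1/4
  k=1: −1/(1!*1!*0!*0!*3!*1!) = -1/6
Σ = 1/12  ⇒  CG² = 24/7*1/12² = 1/42
CG = +√(1/42) = +0.154303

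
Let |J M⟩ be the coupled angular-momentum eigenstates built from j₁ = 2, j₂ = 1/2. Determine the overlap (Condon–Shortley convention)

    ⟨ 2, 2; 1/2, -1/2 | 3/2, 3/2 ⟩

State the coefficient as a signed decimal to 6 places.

triangle: 1!×3!×0!/5! = 6/120
(j±m)!: 4!×0!×0!×1!×3!×0! = 144
prefactor² = (2J+1)×Δ×N² = 144/5
  k=0: +1/(0!×1!×0!×0!×3!×0!) = 1/6
Σ = 1/6  ⇒  CG² = 144/5×1/6² = 4/5
CG = +√(4/5) = +0.894427

+√(4/5) ≈ +0.894427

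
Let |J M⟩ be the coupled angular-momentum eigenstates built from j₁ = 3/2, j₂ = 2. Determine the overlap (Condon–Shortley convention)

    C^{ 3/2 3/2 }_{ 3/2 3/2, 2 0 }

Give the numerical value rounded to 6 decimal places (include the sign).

√[4·2!1!2!/6! · 3!0!2!2!3!0!] = √(16/5)
  +(−1)^0/∏(0,2,0,2,1,0)! = 1/4  (running 1/4)
⟨..|..⟩ = √(16/5)·(1/4) = +0.447214

+0.447214  (= +√(1/5))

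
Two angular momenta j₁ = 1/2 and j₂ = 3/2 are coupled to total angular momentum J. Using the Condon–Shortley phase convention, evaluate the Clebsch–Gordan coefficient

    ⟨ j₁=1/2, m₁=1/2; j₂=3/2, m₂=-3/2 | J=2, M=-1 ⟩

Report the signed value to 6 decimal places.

√[5·0!1!3!/5! · 1!0!0!3!1!3!] = √(9)
  +(−1)^0/∏(0,0,0,0,1,3)! = 1/6  (running 1/6)
⟨..|..⟩ = √(9)·(1/6) = +0.500000

+0.500000  (= +√(1/4))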